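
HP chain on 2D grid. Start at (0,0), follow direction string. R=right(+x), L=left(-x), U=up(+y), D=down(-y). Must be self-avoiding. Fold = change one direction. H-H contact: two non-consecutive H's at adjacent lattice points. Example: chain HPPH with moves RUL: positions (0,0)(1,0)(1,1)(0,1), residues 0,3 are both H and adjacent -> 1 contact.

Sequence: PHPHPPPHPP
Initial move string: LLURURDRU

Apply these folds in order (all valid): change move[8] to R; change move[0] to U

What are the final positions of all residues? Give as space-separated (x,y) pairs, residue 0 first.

Initial moves: LLURURDRU
Fold: move[8]->R => LLURURDRR (positions: [(0, 0), (-1, 0), (-2, 0), (-2, 1), (-1, 1), (-1, 2), (0, 2), (0, 1), (1, 1), (2, 1)])
Fold: move[0]->U => ULURURDRR (positions: [(0, 0), (0, 1), (-1, 1), (-1, 2), (0, 2), (0, 3), (1, 3), (1, 2), (2, 2), (3, 2)])

Answer: (0,0) (0,1) (-1,1) (-1,2) (0,2) (0,3) (1,3) (1,2) (2,2) (3,2)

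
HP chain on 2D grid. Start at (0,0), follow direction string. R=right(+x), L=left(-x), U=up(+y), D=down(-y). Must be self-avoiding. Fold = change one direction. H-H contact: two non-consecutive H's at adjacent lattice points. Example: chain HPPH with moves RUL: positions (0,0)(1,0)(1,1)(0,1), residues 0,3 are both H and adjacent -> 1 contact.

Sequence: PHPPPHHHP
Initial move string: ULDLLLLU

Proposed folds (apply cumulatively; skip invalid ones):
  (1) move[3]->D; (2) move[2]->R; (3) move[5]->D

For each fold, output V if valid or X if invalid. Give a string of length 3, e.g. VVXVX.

Answer: VXV

Derivation:
Initial: ULDLLLLU -> [(0, 0), (0, 1), (-1, 1), (-1, 0), (-2, 0), (-3, 0), (-4, 0), (-5, 0), (-5, 1)]
Fold 1: move[3]->D => ULDDLLLU VALID
Fold 2: move[2]->R => ULRDLLLU INVALID (collision), skipped
Fold 3: move[5]->D => ULDDLDLU VALID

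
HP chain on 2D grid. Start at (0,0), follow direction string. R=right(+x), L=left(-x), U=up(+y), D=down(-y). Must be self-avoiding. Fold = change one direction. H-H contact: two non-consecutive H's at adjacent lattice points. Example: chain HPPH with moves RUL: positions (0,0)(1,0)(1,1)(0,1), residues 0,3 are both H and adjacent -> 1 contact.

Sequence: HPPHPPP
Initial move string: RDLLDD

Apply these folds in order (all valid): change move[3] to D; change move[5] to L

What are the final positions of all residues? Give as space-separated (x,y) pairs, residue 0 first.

Initial moves: RDLLDD
Fold: move[3]->D => RDLDDD (positions: [(0, 0), (1, 0), (1, -1), (0, -1), (0, -2), (0, -3), (0, -4)])
Fold: move[5]->L => RDLDDL (positions: [(0, 0), (1, 0), (1, -1), (0, -1), (0, -2), (0, -3), (-1, -3)])

Answer: (0,0) (1,0) (1,-1) (0,-1) (0,-2) (0,-3) (-1,-3)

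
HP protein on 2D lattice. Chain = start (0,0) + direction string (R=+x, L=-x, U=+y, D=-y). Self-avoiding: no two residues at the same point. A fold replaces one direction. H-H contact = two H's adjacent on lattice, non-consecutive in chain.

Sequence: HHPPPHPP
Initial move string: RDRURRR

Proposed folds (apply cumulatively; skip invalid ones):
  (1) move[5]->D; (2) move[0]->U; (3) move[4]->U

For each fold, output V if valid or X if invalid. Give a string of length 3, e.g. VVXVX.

Answer: VXX

Derivation:
Initial: RDRURRR -> [(0, 0), (1, 0), (1, -1), (2, -1), (2, 0), (3, 0), (4, 0), (5, 0)]
Fold 1: move[5]->D => RDRURDR VALID
Fold 2: move[0]->U => UDRURDR INVALID (collision), skipped
Fold 3: move[4]->U => RDRUUDR INVALID (collision), skipped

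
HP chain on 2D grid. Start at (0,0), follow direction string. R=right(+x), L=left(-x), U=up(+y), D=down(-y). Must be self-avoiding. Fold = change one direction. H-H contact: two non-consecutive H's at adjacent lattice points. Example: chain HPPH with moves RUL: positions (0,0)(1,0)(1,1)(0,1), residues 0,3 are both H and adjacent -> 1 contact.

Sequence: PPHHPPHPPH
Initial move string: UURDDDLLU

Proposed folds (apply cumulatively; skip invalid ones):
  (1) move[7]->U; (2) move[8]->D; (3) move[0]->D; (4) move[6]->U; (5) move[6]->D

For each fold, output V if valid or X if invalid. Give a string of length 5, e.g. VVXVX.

Initial: UURDDDLLU -> [(0, 0), (0, 1), (0, 2), (1, 2), (1, 1), (1, 0), (1, -1), (0, -1), (-1, -1), (-1, 0)]
Fold 1: move[7]->U => UURDDDLUU INVALID (collision), skipped
Fold 2: move[8]->D => UURDDDLLD VALID
Fold 3: move[0]->D => DURDDDLLD INVALID (collision), skipped
Fold 4: move[6]->U => UURDDDULD INVALID (collision), skipped
Fold 5: move[6]->D => UURDDDDLD VALID

Answer: XVXXV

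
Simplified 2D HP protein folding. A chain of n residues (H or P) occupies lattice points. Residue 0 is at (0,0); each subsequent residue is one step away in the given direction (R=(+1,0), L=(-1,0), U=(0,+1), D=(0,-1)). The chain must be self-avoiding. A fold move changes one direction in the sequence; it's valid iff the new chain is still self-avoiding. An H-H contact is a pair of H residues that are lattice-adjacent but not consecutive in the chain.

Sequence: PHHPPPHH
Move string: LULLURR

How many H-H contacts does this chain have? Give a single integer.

Answer: 1

Derivation:
Positions: [(0, 0), (-1, 0), (-1, 1), (-2, 1), (-3, 1), (-3, 2), (-2, 2), (-1, 2)]
H-H contact: residue 2 @(-1,1) - residue 7 @(-1, 2)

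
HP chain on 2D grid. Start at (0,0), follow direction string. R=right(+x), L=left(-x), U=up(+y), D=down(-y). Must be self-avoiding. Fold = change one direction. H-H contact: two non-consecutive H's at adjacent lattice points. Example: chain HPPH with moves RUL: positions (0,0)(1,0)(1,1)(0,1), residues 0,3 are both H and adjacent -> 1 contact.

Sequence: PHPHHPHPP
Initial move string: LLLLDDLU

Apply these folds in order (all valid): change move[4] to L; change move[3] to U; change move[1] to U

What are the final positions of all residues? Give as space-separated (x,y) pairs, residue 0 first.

Initial moves: LLLLDDLU
Fold: move[4]->L => LLLLLDLU (positions: [(0, 0), (-1, 0), (-2, 0), (-3, 0), (-4, 0), (-5, 0), (-5, -1), (-6, -1), (-6, 0)])
Fold: move[3]->U => LLLULDLU (positions: [(0, 0), (-1, 0), (-2, 0), (-3, 0), (-3, 1), (-4, 1), (-4, 0), (-5, 0), (-5, 1)])
Fold: move[1]->U => LULULDLU (positions: [(0, 0), (-1, 0), (-1, 1), (-2, 1), (-2, 2), (-3, 2), (-3, 1), (-4, 1), (-4, 2)])

Answer: (0,0) (-1,0) (-1,1) (-2,1) (-2,2) (-3,2) (-3,1) (-4,1) (-4,2)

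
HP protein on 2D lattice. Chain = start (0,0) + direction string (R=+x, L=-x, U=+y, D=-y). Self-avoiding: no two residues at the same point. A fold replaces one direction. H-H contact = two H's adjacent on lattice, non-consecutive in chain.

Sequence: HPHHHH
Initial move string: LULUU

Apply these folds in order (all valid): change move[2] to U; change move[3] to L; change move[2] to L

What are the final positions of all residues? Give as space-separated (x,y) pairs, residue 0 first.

Initial moves: LULUU
Fold: move[2]->U => LUUUU (positions: [(0, 0), (-1, 0), (-1, 1), (-1, 2), (-1, 3), (-1, 4)])
Fold: move[3]->L => LUULU (positions: [(0, 0), (-1, 0), (-1, 1), (-1, 2), (-2, 2), (-2, 3)])
Fold: move[2]->L => LULLU (positions: [(0, 0), (-1, 0), (-1, 1), (-2, 1), (-3, 1), (-3, 2)])

Answer: (0,0) (-1,0) (-1,1) (-2,1) (-3,1) (-3,2)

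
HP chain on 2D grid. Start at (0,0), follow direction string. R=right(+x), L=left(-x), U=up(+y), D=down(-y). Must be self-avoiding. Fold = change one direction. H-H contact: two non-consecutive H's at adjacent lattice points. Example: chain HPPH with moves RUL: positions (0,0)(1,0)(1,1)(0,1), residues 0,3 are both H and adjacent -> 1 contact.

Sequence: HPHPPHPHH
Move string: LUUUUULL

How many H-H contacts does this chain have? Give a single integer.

Answer: 0

Derivation:
Positions: [(0, 0), (-1, 0), (-1, 1), (-1, 2), (-1, 3), (-1, 4), (-1, 5), (-2, 5), (-3, 5)]
No H-H contacts found.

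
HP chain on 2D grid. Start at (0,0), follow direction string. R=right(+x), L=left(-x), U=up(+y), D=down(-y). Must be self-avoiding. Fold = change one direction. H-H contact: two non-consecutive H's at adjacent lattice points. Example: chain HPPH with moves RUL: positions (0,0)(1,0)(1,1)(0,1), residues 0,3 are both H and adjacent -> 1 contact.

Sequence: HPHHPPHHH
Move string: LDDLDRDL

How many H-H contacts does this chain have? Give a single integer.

Answer: 1

Derivation:
Positions: [(0, 0), (-1, 0), (-1, -1), (-1, -2), (-2, -2), (-2, -3), (-1, -3), (-1, -4), (-2, -4)]
H-H contact: residue 3 @(-1,-2) - residue 6 @(-1, -3)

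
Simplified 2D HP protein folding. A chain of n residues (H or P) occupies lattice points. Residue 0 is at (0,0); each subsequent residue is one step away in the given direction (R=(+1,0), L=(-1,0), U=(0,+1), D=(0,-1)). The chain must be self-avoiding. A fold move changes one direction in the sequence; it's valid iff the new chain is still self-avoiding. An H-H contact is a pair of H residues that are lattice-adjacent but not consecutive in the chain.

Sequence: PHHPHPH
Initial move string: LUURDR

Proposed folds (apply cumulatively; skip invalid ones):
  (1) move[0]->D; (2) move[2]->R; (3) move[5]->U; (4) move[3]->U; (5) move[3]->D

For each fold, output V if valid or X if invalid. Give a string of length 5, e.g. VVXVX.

Answer: XVXXX

Derivation:
Initial: LUURDR -> [(0, 0), (-1, 0), (-1, 1), (-1, 2), (0, 2), (0, 1), (1, 1)]
Fold 1: move[0]->D => DUURDR INVALID (collision), skipped
Fold 2: move[2]->R => LURRDR VALID
Fold 3: move[5]->U => LURRDU INVALID (collision), skipped
Fold 4: move[3]->U => LURUDR INVALID (collision), skipped
Fold 5: move[3]->D => LURDDR INVALID (collision), skipped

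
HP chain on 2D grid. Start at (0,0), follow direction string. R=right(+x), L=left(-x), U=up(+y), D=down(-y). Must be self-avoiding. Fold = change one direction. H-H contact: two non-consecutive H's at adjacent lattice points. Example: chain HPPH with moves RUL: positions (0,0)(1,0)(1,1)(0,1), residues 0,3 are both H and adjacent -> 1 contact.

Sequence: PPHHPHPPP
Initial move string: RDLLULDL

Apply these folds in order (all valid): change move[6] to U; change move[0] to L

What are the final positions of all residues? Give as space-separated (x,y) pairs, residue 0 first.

Initial moves: RDLLULDL
Fold: move[6]->U => RDLLULUL (positions: [(0, 0), (1, 0), (1, -1), (0, -1), (-1, -1), (-1, 0), (-2, 0), (-2, 1), (-3, 1)])
Fold: move[0]->L => LDLLULUL (positions: [(0, 0), (-1, 0), (-1, -1), (-2, -1), (-3, -1), (-3, 0), (-4, 0), (-4, 1), (-5, 1)])

Answer: (0,0) (-1,0) (-1,-1) (-2,-1) (-3,-1) (-3,0) (-4,0) (-4,1) (-5,1)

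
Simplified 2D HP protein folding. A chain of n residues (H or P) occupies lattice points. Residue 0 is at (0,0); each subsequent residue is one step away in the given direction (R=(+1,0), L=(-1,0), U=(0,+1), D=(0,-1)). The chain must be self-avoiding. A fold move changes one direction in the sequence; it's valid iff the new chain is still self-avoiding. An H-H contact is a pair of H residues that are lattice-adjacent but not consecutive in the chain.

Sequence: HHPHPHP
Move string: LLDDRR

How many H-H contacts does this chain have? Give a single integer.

Positions: [(0, 0), (-1, 0), (-2, 0), (-2, -1), (-2, -2), (-1, -2), (0, -2)]
No H-H contacts found.

Answer: 0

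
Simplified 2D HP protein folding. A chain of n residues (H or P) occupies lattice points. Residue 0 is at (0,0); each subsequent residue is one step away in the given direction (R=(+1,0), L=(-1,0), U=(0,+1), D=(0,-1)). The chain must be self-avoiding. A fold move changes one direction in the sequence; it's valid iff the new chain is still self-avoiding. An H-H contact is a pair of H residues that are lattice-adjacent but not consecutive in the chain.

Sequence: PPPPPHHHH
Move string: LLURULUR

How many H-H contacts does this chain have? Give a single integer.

Positions: [(0, 0), (-1, 0), (-2, 0), (-2, 1), (-1, 1), (-1, 2), (-2, 2), (-2, 3), (-1, 3)]
H-H contact: residue 5 @(-1,2) - residue 8 @(-1, 3)

Answer: 1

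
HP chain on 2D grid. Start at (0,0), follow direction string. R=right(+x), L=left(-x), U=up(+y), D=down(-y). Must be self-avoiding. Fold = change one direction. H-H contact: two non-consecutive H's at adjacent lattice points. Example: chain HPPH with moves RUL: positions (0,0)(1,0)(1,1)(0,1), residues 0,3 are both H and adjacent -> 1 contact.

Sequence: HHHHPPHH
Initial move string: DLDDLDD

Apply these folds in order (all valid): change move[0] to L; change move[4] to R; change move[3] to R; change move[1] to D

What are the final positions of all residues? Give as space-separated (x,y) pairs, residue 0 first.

Answer: (0,0) (-1,0) (-1,-1) (-1,-2) (0,-2) (1,-2) (1,-3) (1,-4)

Derivation:
Initial moves: DLDDLDD
Fold: move[0]->L => LLDDLDD (positions: [(0, 0), (-1, 0), (-2, 0), (-2, -1), (-2, -2), (-3, -2), (-3, -3), (-3, -4)])
Fold: move[4]->R => LLDDRDD (positions: [(0, 0), (-1, 0), (-2, 0), (-2, -1), (-2, -2), (-1, -2), (-1, -3), (-1, -4)])
Fold: move[3]->R => LLDRRDD (positions: [(0, 0), (-1, 0), (-2, 0), (-2, -1), (-1, -1), (0, -1), (0, -2), (0, -3)])
Fold: move[1]->D => LDDRRDD (positions: [(0, 0), (-1, 0), (-1, -1), (-1, -2), (0, -2), (1, -2), (1, -3), (1, -4)])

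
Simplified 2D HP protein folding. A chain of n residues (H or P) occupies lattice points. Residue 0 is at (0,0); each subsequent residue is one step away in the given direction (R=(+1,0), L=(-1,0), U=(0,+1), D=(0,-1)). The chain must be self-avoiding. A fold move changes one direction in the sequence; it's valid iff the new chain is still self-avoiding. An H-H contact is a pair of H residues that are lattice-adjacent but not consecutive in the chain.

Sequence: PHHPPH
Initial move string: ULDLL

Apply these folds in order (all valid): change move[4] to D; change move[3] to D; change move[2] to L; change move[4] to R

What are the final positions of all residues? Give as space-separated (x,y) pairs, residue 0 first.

Initial moves: ULDLL
Fold: move[4]->D => ULDLD (positions: [(0, 0), (0, 1), (-1, 1), (-1, 0), (-2, 0), (-2, -1)])
Fold: move[3]->D => ULDDD (positions: [(0, 0), (0, 1), (-1, 1), (-1, 0), (-1, -1), (-1, -2)])
Fold: move[2]->L => ULLDD (positions: [(0, 0), (0, 1), (-1, 1), (-2, 1), (-2, 0), (-2, -1)])
Fold: move[4]->R => ULLDR (positions: [(0, 0), (0, 1), (-1, 1), (-2, 1), (-2, 0), (-1, 0)])

Answer: (0,0) (0,1) (-1,1) (-2,1) (-2,0) (-1,0)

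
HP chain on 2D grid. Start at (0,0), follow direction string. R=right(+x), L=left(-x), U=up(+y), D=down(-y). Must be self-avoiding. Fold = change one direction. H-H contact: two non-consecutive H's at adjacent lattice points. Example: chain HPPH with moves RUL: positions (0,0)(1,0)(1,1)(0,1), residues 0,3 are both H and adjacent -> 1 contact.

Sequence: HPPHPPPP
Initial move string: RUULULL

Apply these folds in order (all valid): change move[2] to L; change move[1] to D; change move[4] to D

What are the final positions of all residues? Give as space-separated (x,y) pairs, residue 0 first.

Answer: (0,0) (1,0) (1,-1) (0,-1) (-1,-1) (-1,-2) (-2,-2) (-3,-2)

Derivation:
Initial moves: RUULULL
Fold: move[2]->L => RULLULL (positions: [(0, 0), (1, 0), (1, 1), (0, 1), (-1, 1), (-1, 2), (-2, 2), (-3, 2)])
Fold: move[1]->D => RDLLULL (positions: [(0, 0), (1, 0), (1, -1), (0, -1), (-1, -1), (-1, 0), (-2, 0), (-3, 0)])
Fold: move[4]->D => RDLLDLL (positions: [(0, 0), (1, 0), (1, -1), (0, -1), (-1, -1), (-1, -2), (-2, -2), (-3, -2)])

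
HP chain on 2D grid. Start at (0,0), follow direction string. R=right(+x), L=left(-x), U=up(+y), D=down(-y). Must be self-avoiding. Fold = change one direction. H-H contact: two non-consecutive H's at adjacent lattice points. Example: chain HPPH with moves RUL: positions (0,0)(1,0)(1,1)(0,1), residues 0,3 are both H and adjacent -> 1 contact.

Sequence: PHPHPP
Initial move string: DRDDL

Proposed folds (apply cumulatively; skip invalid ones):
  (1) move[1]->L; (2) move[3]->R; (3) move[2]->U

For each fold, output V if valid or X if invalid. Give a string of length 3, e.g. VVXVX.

Initial: DRDDL -> [(0, 0), (0, -1), (1, -1), (1, -2), (1, -3), (0, -3)]
Fold 1: move[1]->L => DLDDL VALID
Fold 2: move[3]->R => DLDRL INVALID (collision), skipped
Fold 3: move[2]->U => DLUDL INVALID (collision), skipped

Answer: VXX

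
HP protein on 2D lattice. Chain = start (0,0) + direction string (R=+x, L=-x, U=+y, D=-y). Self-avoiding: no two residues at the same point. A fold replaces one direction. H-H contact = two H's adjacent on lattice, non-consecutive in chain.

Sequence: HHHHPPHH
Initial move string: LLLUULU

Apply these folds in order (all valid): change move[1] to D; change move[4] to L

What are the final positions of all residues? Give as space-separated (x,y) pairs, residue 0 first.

Initial moves: LLLUULU
Fold: move[1]->D => LDLUULU (positions: [(0, 0), (-1, 0), (-1, -1), (-2, -1), (-2, 0), (-2, 1), (-3, 1), (-3, 2)])
Fold: move[4]->L => LDLULLU (positions: [(0, 0), (-1, 0), (-1, -1), (-2, -1), (-2, 0), (-3, 0), (-4, 0), (-4, 1)])

Answer: (0,0) (-1,0) (-1,-1) (-2,-1) (-2,0) (-3,0) (-4,0) (-4,1)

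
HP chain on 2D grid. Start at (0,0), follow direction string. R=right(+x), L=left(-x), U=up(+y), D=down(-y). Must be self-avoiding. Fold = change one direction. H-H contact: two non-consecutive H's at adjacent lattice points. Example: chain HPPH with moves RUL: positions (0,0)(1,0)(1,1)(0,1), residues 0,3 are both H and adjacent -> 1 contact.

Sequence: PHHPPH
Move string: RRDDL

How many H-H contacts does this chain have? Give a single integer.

Answer: 0

Derivation:
Positions: [(0, 0), (1, 0), (2, 0), (2, -1), (2, -2), (1, -2)]
No H-H contacts found.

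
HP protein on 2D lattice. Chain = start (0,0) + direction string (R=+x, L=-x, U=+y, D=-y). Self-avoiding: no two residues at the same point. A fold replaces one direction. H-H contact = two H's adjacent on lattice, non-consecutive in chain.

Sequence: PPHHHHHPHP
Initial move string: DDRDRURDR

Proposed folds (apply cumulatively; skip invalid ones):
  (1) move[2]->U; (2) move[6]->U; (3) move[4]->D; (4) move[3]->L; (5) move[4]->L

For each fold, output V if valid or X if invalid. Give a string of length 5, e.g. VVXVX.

Answer: XXXXX

Derivation:
Initial: DDRDRURDR -> [(0, 0), (0, -1), (0, -2), (1, -2), (1, -3), (2, -3), (2, -2), (3, -2), (3, -3), (4, -3)]
Fold 1: move[2]->U => DDUDRURDR INVALID (collision), skipped
Fold 2: move[6]->U => DDRDRUUDR INVALID (collision), skipped
Fold 3: move[4]->D => DDRDDURDR INVALID (collision), skipped
Fold 4: move[3]->L => DDRLRURDR INVALID (collision), skipped
Fold 5: move[4]->L => DDRDLURDR INVALID (collision), skipped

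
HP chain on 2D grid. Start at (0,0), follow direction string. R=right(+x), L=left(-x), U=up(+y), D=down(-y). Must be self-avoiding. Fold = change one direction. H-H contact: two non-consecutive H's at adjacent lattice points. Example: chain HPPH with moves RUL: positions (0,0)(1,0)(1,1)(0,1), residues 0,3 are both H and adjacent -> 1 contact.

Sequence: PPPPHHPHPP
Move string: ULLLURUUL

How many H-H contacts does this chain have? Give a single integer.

Positions: [(0, 0), (0, 1), (-1, 1), (-2, 1), (-3, 1), (-3, 2), (-2, 2), (-2, 3), (-2, 4), (-3, 4)]
No H-H contacts found.

Answer: 0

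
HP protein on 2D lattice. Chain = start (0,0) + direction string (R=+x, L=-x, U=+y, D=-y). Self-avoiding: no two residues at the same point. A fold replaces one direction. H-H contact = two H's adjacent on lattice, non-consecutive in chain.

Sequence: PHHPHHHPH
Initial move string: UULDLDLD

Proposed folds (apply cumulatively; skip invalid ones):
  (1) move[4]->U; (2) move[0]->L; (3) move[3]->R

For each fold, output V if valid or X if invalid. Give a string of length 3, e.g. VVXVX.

Initial: UULDLDLD -> [(0, 0), (0, 1), (0, 2), (-1, 2), (-1, 1), (-2, 1), (-2, 0), (-3, 0), (-3, -1)]
Fold 1: move[4]->U => UULDUDLD INVALID (collision), skipped
Fold 2: move[0]->L => LULDLDLD VALID
Fold 3: move[3]->R => LULRLDLD INVALID (collision), skipped

Answer: XVX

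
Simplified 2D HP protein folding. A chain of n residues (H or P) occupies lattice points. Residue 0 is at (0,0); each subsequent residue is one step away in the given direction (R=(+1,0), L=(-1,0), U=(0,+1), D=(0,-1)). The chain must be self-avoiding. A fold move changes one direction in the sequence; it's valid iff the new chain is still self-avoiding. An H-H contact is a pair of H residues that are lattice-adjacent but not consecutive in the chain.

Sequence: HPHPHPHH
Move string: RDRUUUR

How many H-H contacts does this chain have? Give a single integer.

Answer: 0

Derivation:
Positions: [(0, 0), (1, 0), (1, -1), (2, -1), (2, 0), (2, 1), (2, 2), (3, 2)]
No H-H contacts found.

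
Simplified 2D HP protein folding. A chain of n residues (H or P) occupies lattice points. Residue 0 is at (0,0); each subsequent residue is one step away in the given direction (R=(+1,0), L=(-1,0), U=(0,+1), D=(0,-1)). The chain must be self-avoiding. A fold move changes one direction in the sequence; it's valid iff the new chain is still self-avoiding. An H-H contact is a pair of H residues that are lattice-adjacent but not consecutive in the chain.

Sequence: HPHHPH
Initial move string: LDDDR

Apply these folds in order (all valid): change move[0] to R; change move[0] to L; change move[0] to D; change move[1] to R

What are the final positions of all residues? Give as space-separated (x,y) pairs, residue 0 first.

Answer: (0,0) (0,-1) (1,-1) (1,-2) (1,-3) (2,-3)

Derivation:
Initial moves: LDDDR
Fold: move[0]->R => RDDDR (positions: [(0, 0), (1, 0), (1, -1), (1, -2), (1, -3), (2, -3)])
Fold: move[0]->L => LDDDR (positions: [(0, 0), (-1, 0), (-1, -1), (-1, -2), (-1, -3), (0, -3)])
Fold: move[0]->D => DDDDR (positions: [(0, 0), (0, -1), (0, -2), (0, -3), (0, -4), (1, -4)])
Fold: move[1]->R => DRDDR (positions: [(0, 0), (0, -1), (1, -1), (1, -2), (1, -3), (2, -3)])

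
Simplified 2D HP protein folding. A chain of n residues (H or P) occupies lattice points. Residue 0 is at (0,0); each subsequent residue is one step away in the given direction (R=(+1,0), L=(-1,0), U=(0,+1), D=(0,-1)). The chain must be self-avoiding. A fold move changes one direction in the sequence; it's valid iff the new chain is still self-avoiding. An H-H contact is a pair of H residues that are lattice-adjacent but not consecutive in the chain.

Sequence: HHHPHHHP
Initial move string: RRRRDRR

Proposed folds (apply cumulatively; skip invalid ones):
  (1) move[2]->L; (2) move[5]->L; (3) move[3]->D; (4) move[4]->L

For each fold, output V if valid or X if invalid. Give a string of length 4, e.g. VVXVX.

Answer: XXVX

Derivation:
Initial: RRRRDRR -> [(0, 0), (1, 0), (2, 0), (3, 0), (4, 0), (4, -1), (5, -1), (6, -1)]
Fold 1: move[2]->L => RRLRDRR INVALID (collision), skipped
Fold 2: move[5]->L => RRRRDLR INVALID (collision), skipped
Fold 3: move[3]->D => RRRDDRR VALID
Fold 4: move[4]->L => RRRDLRR INVALID (collision), skipped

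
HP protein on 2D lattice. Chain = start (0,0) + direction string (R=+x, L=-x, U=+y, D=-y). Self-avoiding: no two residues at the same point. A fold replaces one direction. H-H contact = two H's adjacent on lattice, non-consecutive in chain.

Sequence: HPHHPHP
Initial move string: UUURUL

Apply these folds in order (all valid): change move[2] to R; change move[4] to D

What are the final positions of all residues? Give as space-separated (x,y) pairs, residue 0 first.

Initial moves: UUURUL
Fold: move[2]->R => UURRUL (positions: [(0, 0), (0, 1), (0, 2), (1, 2), (2, 2), (2, 3), (1, 3)])
Fold: move[4]->D => UURRDL (positions: [(0, 0), (0, 1), (0, 2), (1, 2), (2, 2), (2, 1), (1, 1)])

Answer: (0,0) (0,1) (0,2) (1,2) (2,2) (2,1) (1,1)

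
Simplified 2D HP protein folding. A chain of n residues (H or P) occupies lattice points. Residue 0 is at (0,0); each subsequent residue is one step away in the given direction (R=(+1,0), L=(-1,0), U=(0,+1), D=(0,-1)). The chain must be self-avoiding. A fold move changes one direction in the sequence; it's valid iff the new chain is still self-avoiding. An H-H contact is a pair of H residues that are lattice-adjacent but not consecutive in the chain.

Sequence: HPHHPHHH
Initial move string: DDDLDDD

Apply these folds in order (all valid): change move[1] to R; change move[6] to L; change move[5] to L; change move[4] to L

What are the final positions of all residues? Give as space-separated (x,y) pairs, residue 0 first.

Answer: (0,0) (0,-1) (1,-1) (1,-2) (0,-2) (-1,-2) (-2,-2) (-3,-2)

Derivation:
Initial moves: DDDLDDD
Fold: move[1]->R => DRDLDDD (positions: [(0, 0), (0, -1), (1, -1), (1, -2), (0, -2), (0, -3), (0, -4), (0, -5)])
Fold: move[6]->L => DRDLDDL (positions: [(0, 0), (0, -1), (1, -1), (1, -2), (0, -2), (0, -3), (0, -4), (-1, -4)])
Fold: move[5]->L => DRDLDLL (positions: [(0, 0), (0, -1), (1, -1), (1, -2), (0, -2), (0, -3), (-1, -3), (-2, -3)])
Fold: move[4]->L => DRDLLLL (positions: [(0, 0), (0, -1), (1, -1), (1, -2), (0, -2), (-1, -2), (-2, -2), (-3, -2)])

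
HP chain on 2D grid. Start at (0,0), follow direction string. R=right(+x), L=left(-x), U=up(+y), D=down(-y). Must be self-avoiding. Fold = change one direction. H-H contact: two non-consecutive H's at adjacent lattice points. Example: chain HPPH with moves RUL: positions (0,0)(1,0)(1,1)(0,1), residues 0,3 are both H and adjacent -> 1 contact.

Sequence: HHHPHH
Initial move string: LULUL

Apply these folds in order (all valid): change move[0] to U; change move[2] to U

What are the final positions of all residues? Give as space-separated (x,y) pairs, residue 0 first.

Answer: (0,0) (0,1) (0,2) (0,3) (0,4) (-1,4)

Derivation:
Initial moves: LULUL
Fold: move[0]->U => UULUL (positions: [(0, 0), (0, 1), (0, 2), (-1, 2), (-1, 3), (-2, 3)])
Fold: move[2]->U => UUUUL (positions: [(0, 0), (0, 1), (0, 2), (0, 3), (0, 4), (-1, 4)])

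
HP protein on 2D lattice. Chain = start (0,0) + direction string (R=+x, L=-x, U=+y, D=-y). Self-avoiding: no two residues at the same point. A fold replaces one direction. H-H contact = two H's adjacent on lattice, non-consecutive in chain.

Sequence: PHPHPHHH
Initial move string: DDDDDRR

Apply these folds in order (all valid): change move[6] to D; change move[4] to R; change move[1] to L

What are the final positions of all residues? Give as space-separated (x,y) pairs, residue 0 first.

Initial moves: DDDDDRR
Fold: move[6]->D => DDDDDRD (positions: [(0, 0), (0, -1), (0, -2), (0, -3), (0, -4), (0, -5), (1, -5), (1, -6)])
Fold: move[4]->R => DDDDRRD (positions: [(0, 0), (0, -1), (0, -2), (0, -3), (0, -4), (1, -4), (2, -4), (2, -5)])
Fold: move[1]->L => DLDDRRD (positions: [(0, 0), (0, -1), (-1, -1), (-1, -2), (-1, -3), (0, -3), (1, -3), (1, -4)])

Answer: (0,0) (0,-1) (-1,-1) (-1,-2) (-1,-3) (0,-3) (1,-3) (1,-4)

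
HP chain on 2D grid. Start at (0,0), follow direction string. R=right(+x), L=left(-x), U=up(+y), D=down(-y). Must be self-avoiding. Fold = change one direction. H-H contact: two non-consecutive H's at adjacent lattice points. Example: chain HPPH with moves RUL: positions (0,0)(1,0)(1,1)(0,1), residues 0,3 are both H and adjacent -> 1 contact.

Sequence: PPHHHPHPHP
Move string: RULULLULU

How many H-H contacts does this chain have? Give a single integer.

Positions: [(0, 0), (1, 0), (1, 1), (0, 1), (0, 2), (-1, 2), (-2, 2), (-2, 3), (-3, 3), (-3, 4)]
No H-H contacts found.

Answer: 0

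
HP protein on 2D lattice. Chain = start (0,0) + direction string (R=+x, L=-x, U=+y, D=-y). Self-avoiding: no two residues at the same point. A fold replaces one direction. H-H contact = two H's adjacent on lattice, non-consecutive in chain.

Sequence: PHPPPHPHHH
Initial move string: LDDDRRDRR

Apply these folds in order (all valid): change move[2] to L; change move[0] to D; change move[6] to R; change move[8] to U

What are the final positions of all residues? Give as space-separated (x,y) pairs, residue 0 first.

Answer: (0,0) (0,-1) (0,-2) (-1,-2) (-1,-3) (0,-3) (1,-3) (2,-3) (3,-3) (3,-2)

Derivation:
Initial moves: LDDDRRDRR
Fold: move[2]->L => LDLDRRDRR (positions: [(0, 0), (-1, 0), (-1, -1), (-2, -1), (-2, -2), (-1, -2), (0, -2), (0, -3), (1, -3), (2, -3)])
Fold: move[0]->D => DDLDRRDRR (positions: [(0, 0), (0, -1), (0, -2), (-1, -2), (-1, -3), (0, -3), (1, -3), (1, -4), (2, -4), (3, -4)])
Fold: move[6]->R => DDLDRRRRR (positions: [(0, 0), (0, -1), (0, -2), (-1, -2), (-1, -3), (0, -3), (1, -3), (2, -3), (3, -3), (4, -3)])
Fold: move[8]->U => DDLDRRRRU (positions: [(0, 0), (0, -1), (0, -2), (-1, -2), (-1, -3), (0, -3), (1, -3), (2, -3), (3, -3), (3, -2)])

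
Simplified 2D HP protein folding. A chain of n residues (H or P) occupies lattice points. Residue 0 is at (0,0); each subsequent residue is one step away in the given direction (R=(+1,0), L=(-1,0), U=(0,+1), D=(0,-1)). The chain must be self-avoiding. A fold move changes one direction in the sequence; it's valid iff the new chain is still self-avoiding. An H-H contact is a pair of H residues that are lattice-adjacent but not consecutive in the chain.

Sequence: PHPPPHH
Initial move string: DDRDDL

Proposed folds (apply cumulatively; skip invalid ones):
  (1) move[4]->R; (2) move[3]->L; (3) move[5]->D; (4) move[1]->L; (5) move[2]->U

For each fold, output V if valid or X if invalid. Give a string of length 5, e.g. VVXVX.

Initial: DDRDDL -> [(0, 0), (0, -1), (0, -2), (1, -2), (1, -3), (1, -4), (0, -4)]
Fold 1: move[4]->R => DDRDRL INVALID (collision), skipped
Fold 2: move[3]->L => DDRLDL INVALID (collision), skipped
Fold 3: move[5]->D => DDRDDD VALID
Fold 4: move[1]->L => DLRDDD INVALID (collision), skipped
Fold 5: move[2]->U => DDUDDD INVALID (collision), skipped

Answer: XXVXX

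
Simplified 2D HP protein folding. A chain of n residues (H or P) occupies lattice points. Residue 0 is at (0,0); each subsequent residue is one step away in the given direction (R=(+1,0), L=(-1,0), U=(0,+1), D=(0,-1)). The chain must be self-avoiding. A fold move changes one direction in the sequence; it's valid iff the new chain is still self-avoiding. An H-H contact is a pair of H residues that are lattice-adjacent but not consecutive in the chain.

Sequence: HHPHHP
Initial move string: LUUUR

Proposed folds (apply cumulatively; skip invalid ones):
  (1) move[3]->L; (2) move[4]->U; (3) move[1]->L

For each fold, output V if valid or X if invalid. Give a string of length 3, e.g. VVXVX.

Initial: LUUUR -> [(0, 0), (-1, 0), (-1, 1), (-1, 2), (-1, 3), (0, 3)]
Fold 1: move[3]->L => LUULR INVALID (collision), skipped
Fold 2: move[4]->U => LUUUU VALID
Fold 3: move[1]->L => LLUUU VALID

Answer: XVV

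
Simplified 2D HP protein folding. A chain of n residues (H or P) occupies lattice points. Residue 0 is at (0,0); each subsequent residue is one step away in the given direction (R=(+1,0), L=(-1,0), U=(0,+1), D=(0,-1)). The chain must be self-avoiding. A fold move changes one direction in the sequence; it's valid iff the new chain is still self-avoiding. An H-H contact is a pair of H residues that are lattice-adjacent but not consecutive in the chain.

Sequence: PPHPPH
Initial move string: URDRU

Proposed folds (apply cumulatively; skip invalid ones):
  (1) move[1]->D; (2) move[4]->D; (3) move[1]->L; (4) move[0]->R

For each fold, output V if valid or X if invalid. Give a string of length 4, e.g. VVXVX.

Initial: URDRU -> [(0, 0), (0, 1), (1, 1), (1, 0), (2, 0), (2, 1)]
Fold 1: move[1]->D => UDDRU INVALID (collision), skipped
Fold 2: move[4]->D => URDRD VALID
Fold 3: move[1]->L => ULDRD INVALID (collision), skipped
Fold 4: move[0]->R => RRDRD VALID

Answer: XVXV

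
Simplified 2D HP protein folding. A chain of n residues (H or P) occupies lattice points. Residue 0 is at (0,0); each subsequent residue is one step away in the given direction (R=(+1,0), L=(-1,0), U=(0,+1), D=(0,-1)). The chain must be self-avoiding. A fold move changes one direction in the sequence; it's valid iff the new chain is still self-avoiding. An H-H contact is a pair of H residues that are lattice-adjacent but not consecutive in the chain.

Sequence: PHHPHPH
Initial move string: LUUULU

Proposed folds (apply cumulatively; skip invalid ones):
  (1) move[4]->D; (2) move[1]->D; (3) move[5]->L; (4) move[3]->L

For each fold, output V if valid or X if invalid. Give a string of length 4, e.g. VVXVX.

Answer: XXVV

Derivation:
Initial: LUUULU -> [(0, 0), (-1, 0), (-1, 1), (-1, 2), (-1, 3), (-2, 3), (-2, 4)]
Fold 1: move[4]->D => LUUUDU INVALID (collision), skipped
Fold 2: move[1]->D => LDUULU INVALID (collision), skipped
Fold 3: move[5]->L => LUUULL VALID
Fold 4: move[3]->L => LUULLL VALID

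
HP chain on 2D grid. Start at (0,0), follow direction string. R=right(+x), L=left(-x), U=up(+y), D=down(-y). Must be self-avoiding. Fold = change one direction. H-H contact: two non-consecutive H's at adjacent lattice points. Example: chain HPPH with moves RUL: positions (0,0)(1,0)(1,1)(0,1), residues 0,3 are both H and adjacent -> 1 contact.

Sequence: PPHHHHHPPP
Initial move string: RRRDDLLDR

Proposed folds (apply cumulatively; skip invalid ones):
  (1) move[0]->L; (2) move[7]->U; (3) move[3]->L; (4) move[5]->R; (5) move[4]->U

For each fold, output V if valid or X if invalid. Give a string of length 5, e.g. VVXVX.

Initial: RRRDDLLDR -> [(0, 0), (1, 0), (2, 0), (3, 0), (3, -1), (3, -2), (2, -2), (1, -2), (1, -3), (2, -3)]
Fold 1: move[0]->L => LRRDDLLDR INVALID (collision), skipped
Fold 2: move[7]->U => RRRDDLLUR VALID
Fold 3: move[3]->L => RRRLDLLUR INVALID (collision), skipped
Fold 4: move[5]->R => RRRDDRLUR INVALID (collision), skipped
Fold 5: move[4]->U => RRRDULLUR INVALID (collision), skipped

Answer: XVXXX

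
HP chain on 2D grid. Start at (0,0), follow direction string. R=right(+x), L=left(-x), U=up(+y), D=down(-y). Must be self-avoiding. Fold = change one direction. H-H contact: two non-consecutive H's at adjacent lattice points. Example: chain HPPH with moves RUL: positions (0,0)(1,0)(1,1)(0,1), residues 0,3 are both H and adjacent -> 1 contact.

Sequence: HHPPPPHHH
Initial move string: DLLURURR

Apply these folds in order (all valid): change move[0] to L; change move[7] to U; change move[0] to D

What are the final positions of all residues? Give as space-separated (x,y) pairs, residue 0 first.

Initial moves: DLLURURR
Fold: move[0]->L => LLLURURR (positions: [(0, 0), (-1, 0), (-2, 0), (-3, 0), (-3, 1), (-2, 1), (-2, 2), (-1, 2), (0, 2)])
Fold: move[7]->U => LLLURURU (positions: [(0, 0), (-1, 0), (-2, 0), (-3, 0), (-3, 1), (-2, 1), (-2, 2), (-1, 2), (-1, 3)])
Fold: move[0]->D => DLLURURU (positions: [(0, 0), (0, -1), (-1, -1), (-2, -1), (-2, 0), (-1, 0), (-1, 1), (0, 1), (0, 2)])

Answer: (0,0) (0,-1) (-1,-1) (-2,-1) (-2,0) (-1,0) (-1,1) (0,1) (0,2)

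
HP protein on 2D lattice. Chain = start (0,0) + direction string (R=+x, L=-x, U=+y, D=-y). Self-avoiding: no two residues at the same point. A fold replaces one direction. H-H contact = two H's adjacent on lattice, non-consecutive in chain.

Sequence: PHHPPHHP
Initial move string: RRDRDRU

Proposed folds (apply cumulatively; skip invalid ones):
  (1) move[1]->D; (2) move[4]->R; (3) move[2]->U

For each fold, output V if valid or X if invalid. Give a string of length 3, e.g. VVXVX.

Answer: VVX

Derivation:
Initial: RRDRDRU -> [(0, 0), (1, 0), (2, 0), (2, -1), (3, -1), (3, -2), (4, -2), (4, -1)]
Fold 1: move[1]->D => RDDRDRU VALID
Fold 2: move[4]->R => RDDRRRU VALID
Fold 3: move[2]->U => RDURRRU INVALID (collision), skipped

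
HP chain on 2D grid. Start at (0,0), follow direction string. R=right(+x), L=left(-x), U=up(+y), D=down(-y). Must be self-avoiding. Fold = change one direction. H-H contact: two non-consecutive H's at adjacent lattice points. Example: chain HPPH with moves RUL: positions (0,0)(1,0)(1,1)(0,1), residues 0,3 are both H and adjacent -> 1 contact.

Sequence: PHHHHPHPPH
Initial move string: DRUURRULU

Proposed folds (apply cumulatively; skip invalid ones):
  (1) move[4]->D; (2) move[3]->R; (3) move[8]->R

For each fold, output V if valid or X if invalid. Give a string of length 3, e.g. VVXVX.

Initial: DRUURRULU -> [(0, 0), (0, -1), (1, -1), (1, 0), (1, 1), (2, 1), (3, 1), (3, 2), (2, 2), (2, 3)]
Fold 1: move[4]->D => DRUUDRULU INVALID (collision), skipped
Fold 2: move[3]->R => DRURRRULU VALID
Fold 3: move[8]->R => DRURRRULR INVALID (collision), skipped

Answer: XVX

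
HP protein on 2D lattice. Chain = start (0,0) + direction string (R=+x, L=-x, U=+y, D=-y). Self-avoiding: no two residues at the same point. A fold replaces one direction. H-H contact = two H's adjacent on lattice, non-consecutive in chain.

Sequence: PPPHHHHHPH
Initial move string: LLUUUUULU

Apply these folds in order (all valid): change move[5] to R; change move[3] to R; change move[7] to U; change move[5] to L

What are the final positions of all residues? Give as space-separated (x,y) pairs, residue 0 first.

Answer: (0,0) (-1,0) (-2,0) (-2,1) (-1,1) (-1,2) (-2,2) (-2,3) (-2,4) (-2,5)

Derivation:
Initial moves: LLUUUUULU
Fold: move[5]->R => LLUUURULU (positions: [(0, 0), (-1, 0), (-2, 0), (-2, 1), (-2, 2), (-2, 3), (-1, 3), (-1, 4), (-2, 4), (-2, 5)])
Fold: move[3]->R => LLURURULU (positions: [(0, 0), (-1, 0), (-2, 0), (-2, 1), (-1, 1), (-1, 2), (0, 2), (0, 3), (-1, 3), (-1, 4)])
Fold: move[7]->U => LLURURUUU (positions: [(0, 0), (-1, 0), (-2, 0), (-2, 1), (-1, 1), (-1, 2), (0, 2), (0, 3), (0, 4), (0, 5)])
Fold: move[5]->L => LLURULUUU (positions: [(0, 0), (-1, 0), (-2, 0), (-2, 1), (-1, 1), (-1, 2), (-2, 2), (-2, 3), (-2, 4), (-2, 5)])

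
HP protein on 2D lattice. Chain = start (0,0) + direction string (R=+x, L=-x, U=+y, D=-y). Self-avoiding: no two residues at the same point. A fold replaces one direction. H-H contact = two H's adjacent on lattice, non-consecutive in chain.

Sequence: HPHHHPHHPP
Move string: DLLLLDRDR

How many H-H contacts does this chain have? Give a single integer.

Positions: [(0, 0), (0, -1), (-1, -1), (-2, -1), (-3, -1), (-4, -1), (-4, -2), (-3, -2), (-3, -3), (-2, -3)]
H-H contact: residue 4 @(-3,-1) - residue 7 @(-3, -2)

Answer: 1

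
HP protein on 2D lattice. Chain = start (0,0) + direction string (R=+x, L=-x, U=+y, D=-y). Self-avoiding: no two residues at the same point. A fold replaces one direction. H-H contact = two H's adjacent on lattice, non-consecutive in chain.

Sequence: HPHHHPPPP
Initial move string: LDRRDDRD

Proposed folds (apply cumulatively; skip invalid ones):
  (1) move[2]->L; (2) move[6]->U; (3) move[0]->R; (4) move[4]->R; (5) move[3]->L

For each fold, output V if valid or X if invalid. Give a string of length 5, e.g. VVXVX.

Initial: LDRRDDRD -> [(0, 0), (-1, 0), (-1, -1), (0, -1), (1, -1), (1, -2), (1, -3), (2, -3), (2, -4)]
Fold 1: move[2]->L => LDLRDDRD INVALID (collision), skipped
Fold 2: move[6]->U => LDRRDDUD INVALID (collision), skipped
Fold 3: move[0]->R => RDRRDDRD VALID
Fold 4: move[4]->R => RDRRRDRD VALID
Fold 5: move[3]->L => RDRLRDRD INVALID (collision), skipped

Answer: XXVVX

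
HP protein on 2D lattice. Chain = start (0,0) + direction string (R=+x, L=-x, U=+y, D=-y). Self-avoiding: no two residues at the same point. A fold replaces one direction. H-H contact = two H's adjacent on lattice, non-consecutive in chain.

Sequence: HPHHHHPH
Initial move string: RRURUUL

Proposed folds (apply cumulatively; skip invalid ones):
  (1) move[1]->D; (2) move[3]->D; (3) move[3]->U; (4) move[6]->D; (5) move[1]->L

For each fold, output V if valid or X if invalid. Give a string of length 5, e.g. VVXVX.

Answer: XXVXX

Derivation:
Initial: RRURUUL -> [(0, 0), (1, 0), (2, 0), (2, 1), (3, 1), (3, 2), (3, 3), (2, 3)]
Fold 1: move[1]->D => RDURUUL INVALID (collision), skipped
Fold 2: move[3]->D => RRUDUUL INVALID (collision), skipped
Fold 3: move[3]->U => RRUUUUL VALID
Fold 4: move[6]->D => RRUUUUD INVALID (collision), skipped
Fold 5: move[1]->L => RLUUUUL INVALID (collision), skipped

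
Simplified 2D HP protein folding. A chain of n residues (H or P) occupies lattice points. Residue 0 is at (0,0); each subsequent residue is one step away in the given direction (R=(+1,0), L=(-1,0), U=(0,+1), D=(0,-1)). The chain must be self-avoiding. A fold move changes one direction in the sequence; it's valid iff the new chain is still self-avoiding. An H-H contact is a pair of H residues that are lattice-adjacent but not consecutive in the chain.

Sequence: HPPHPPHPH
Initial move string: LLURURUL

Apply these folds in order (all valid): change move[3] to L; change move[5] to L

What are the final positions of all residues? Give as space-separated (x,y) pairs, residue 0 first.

Answer: (0,0) (-1,0) (-2,0) (-2,1) (-3,1) (-3,2) (-4,2) (-4,3) (-5,3)

Derivation:
Initial moves: LLURURUL
Fold: move[3]->L => LLULURUL (positions: [(0, 0), (-1, 0), (-2, 0), (-2, 1), (-3, 1), (-3, 2), (-2, 2), (-2, 3), (-3, 3)])
Fold: move[5]->L => LLULULUL (positions: [(0, 0), (-1, 0), (-2, 0), (-2, 1), (-3, 1), (-3, 2), (-4, 2), (-4, 3), (-5, 3)])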